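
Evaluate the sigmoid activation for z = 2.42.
0.9183

sigmoid(2.42) = 1/(1 + e^(-2.42)) = 1/(1 + 0.08892) = 0.9183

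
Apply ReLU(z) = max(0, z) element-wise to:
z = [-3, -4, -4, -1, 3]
h = [0, 0, 0, 0, 3]

ReLU applied element-wise: max(0,-3)=0, max(0,-4)=0, max(0,-4)=0, max(0,-1)=0, max(0,3)=3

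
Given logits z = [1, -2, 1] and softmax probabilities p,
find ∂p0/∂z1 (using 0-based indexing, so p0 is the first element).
∂p0/∂z1 = -0.01185

p = softmax(z) = [0.4879, 0.02429, 0.4879]
p0 = 0.4879, p1 = 0.02429

∂p0/∂z1 = -p0 × p1 = -0.4879 × 0.02429 = -0.01185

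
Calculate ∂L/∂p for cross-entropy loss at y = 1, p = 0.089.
∂L/∂p = -11.24

∂L/∂p = -y/p + (1-y)/(1-p) = -1/0.089 + 0 = -11.24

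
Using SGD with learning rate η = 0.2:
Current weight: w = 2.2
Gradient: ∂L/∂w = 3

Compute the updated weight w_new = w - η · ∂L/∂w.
w_new = 1.6

w_new = w - η·∂L/∂w = 2.2 - 0.2×(3) = 2.2 - (0.6) = 1.6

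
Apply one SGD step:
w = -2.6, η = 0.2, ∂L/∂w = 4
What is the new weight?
w_new = -3.4

w_new = w - η·∂L/∂w = -2.6 - 0.2×(4) = -2.6 - (0.8) = -3.4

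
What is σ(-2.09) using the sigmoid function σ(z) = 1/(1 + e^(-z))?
0.1101

sigmoid(-2.09) = 1/(1 + e^(2.09)) = 1/(1 + 8.085) = 0.1101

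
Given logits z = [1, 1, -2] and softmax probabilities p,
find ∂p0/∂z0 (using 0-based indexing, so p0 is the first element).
∂p0/∂z0 = 0.2499

p = softmax(z) = [0.4879, 0.4879, 0.02429]
p0 = 0.4879

∂p0/∂z0 = p0(1 - p0) = 0.4879 × (1 - 0.4879) = 0.2499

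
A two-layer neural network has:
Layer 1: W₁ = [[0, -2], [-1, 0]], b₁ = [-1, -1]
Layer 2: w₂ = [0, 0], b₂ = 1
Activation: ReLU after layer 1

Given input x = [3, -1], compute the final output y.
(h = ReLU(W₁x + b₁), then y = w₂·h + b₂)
y = 1

Layer 1 pre-activation: z₁ = [1, -4]
After ReLU: h = [1, 0]
Layer 2 output: y = 0×1 + 0×0 + 1 = 1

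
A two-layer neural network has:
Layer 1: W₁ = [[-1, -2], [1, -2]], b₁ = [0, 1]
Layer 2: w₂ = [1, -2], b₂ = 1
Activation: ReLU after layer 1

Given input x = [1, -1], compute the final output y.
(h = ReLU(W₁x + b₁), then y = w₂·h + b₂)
y = -6

Layer 1 pre-activation: z₁ = [1, 4]
After ReLU: h = [1, 4]
Layer 2 output: y = 1×1 + -2×4 + 1 = -6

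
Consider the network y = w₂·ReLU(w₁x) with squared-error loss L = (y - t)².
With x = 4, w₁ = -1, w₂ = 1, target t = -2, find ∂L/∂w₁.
∂L/∂w₁ = 0

Forward pass:
z = w₁x = -1×4 = -4
h = ReLU(-4) = 0
y = w₂h = 1×0 = 0

Backward pass:
∂L/∂y = 2(y - t) = 2(0 - -2) = 4
∂y/∂h = w₂ = 1
∂h/∂z = 0 (ReLU derivative)
∂z/∂w₁ = x = 4

∂L/∂w₁ = 4 × 1 × 0 × 4 = 0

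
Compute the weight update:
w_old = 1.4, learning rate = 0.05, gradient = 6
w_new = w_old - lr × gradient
w_new = 1.1

w_new = w - η·∂L/∂w = 1.4 - 0.05×(6) = 1.4 - (0.3) = 1.1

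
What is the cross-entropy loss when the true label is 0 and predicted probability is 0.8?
L = 1.609

L = -0·log(0.8) - 1·log(0.2) = -log(0.2) = 1.609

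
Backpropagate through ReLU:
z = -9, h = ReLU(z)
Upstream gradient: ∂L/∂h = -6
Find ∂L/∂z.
∂L/∂z = 0

h = ReLU(-9) = 0
Since z < 0: ∂h/∂z = 0
∂L/∂z = ∂L/∂h · ∂h/∂z = -6 × 0 = 0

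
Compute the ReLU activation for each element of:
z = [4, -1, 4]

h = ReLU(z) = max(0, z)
h = [4, 0, 4]

ReLU applied element-wise: max(0,4)=4, max(0,-1)=0, max(0,4)=4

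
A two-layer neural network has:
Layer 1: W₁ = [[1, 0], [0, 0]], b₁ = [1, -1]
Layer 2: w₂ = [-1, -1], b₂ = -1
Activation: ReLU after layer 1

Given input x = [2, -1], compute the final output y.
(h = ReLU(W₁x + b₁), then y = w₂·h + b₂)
y = -4

Layer 1 pre-activation: z₁ = [3, -1]
After ReLU: h = [3, 0]
Layer 2 output: y = -1×3 + -1×0 + -1 = -4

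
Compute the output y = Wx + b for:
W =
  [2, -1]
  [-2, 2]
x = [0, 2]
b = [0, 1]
y = [-2, 5]

Wx = [2×0 + -1×2, -2×0 + 2×2]
   = [-2, 4]
y = Wx + b = [-2 + 0, 4 + 1] = [-2, 5]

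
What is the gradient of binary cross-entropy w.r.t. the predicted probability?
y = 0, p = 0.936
∂L/∂p = 15.62

∂L/∂p = -y/p + (1-y)/(1-p) = 0 + 1/0.064 = 15.62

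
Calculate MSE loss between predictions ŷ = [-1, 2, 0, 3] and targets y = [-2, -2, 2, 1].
MSE = 6.25

MSE = (1/4)((-1--2)² + (2--2)² + (0-2)² + (3-1)²) = (1/4)(1 + 16 + 4 + 4) = 6.25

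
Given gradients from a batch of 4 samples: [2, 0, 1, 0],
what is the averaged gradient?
Average gradient = 0.75

Average = (1/4)(2 + 0 + 1 + 0) = 3/4 = 0.75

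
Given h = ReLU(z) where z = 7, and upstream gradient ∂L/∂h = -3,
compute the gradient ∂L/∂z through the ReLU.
∂L/∂z = -3

h = ReLU(7) = 7
Since z > 0: ∂h/∂z = 1
∂L/∂z = ∂L/∂h · ∂h/∂z = -3 × 1 = -3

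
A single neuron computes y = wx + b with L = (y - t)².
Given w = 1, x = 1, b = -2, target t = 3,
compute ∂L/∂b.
∂L/∂b = -8

y = wx + b = (1)(1) + -2 = -1
∂L/∂y = 2(y - t) = 2(-1 - 3) = -8
∂y/∂b = 1
∂L/∂b = ∂L/∂y · ∂y/∂b = -8 × 1 = -8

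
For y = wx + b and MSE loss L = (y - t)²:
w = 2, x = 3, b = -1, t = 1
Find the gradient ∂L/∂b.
∂L/∂b = 8

y = wx + b = (2)(3) + -1 = 5
∂L/∂y = 2(y - t) = 2(5 - 1) = 8
∂y/∂b = 1
∂L/∂b = ∂L/∂y · ∂y/∂b = 8 × 1 = 8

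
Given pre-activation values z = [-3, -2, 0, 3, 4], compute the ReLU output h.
h = [0, 0, 0, 3, 4]

ReLU applied element-wise: max(0,-3)=0, max(0,-2)=0, max(0,0)=0, max(0,3)=3, max(0,4)=4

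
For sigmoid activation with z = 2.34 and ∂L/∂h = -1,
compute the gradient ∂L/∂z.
∂L/∂z = -0.08014

σ(2.34) = 0.9121
σ'(2.34) = σ(2.34)(1 - σ(2.34)) = 0.9121 × 0.08786 = 0.08014
∂L/∂z = ∂L/∂h · σ'(z) = -1 × 0.08014 = -0.08014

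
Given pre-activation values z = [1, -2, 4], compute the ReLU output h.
h = [1, 0, 4]

ReLU applied element-wise: max(0,1)=1, max(0,-2)=0, max(0,4)=4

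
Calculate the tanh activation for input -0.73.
-0.6231

tanh(-0.73) = (e^(-0.73) - e^(0.73))/(e^(-0.73) + e^(0.73)) = -0.6231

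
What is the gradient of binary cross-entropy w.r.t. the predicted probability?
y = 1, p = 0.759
∂L/∂p = -1.318

∂L/∂p = -y/p + (1-y)/(1-p) = -1/0.759 + 0 = -1.318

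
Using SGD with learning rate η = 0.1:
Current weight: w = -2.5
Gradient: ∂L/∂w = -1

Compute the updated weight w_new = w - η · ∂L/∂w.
w_new = -2.4

w_new = w - η·∂L/∂w = -2.5 - 0.1×(-1) = -2.5 - (-0.1) = -2.4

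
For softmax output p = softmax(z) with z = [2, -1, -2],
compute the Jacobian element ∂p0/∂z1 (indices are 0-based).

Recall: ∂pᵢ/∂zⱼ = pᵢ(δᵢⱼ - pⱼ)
∂p0/∂z1 = -0.04364

p = softmax(z) = [0.9362, 0.04661, 0.01715]
p0 = 0.9362, p1 = 0.04661

∂p0/∂z1 = -p0 × p1 = -0.9362 × 0.04661 = -0.04364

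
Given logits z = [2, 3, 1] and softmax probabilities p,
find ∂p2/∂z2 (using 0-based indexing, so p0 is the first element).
∂p2/∂z2 = 0.08193

p = softmax(z) = [0.2447, 0.6652, 0.09003]
p2 = 0.09003

∂p2/∂z2 = p2(1 - p2) = 0.09003 × (1 - 0.09003) = 0.08193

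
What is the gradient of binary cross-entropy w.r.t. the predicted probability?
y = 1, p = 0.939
∂L/∂p = -1.065

∂L/∂p = -y/p + (1-y)/(1-p) = -1/0.939 + 0 = -1.065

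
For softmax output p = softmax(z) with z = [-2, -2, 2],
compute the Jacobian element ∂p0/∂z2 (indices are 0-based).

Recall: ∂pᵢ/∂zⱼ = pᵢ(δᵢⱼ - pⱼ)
∂p0/∂z2 = -0.01704

p = softmax(z) = [0.01767, 0.01767, 0.9647]
p0 = 0.01767, p2 = 0.9647

∂p0/∂z2 = -p0 × p2 = -0.01767 × 0.9647 = -0.01704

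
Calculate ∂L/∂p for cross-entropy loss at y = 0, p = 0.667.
∂L/∂p = 3.003

∂L/∂p = -y/p + (1-y)/(1-p) = 0 + 1/0.333 = 3.003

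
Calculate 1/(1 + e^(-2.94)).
0.9498

sigmoid(2.94) = 1/(1 + e^(-2.94)) = 1/(1 + 0.05287) = 0.9498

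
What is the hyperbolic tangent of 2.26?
0.9785

tanh(2.26) = (e^(2.26) - e^(-2.26))/(e^(2.26) + e^(-2.26)) = 0.9785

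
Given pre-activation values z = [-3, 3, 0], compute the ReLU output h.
h = [0, 3, 0]

ReLU applied element-wise: max(0,-3)=0, max(0,3)=3, max(0,0)=0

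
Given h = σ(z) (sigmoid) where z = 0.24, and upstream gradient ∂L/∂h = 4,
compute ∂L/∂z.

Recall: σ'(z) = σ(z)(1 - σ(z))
∂L/∂z = 0.9857

σ(0.24) = 0.5597
σ'(0.24) = σ(0.24)(1 - σ(0.24)) = 0.5597 × 0.4403 = 0.2464
∂L/∂z = ∂L/∂h · σ'(z) = 4 × 0.2464 = 0.9857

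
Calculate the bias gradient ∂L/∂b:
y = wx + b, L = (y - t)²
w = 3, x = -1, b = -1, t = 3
∂L/∂b = -14

y = wx + b = (3)(-1) + -1 = -4
∂L/∂y = 2(y - t) = 2(-4 - 3) = -14
∂y/∂b = 1
∂L/∂b = ∂L/∂y · ∂y/∂b = -14 × 1 = -14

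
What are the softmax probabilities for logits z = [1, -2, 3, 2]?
p = [0.0896, 0.0045, 0.6623, 0.2436]

exp(z) = [2.718, 0.1353, 20.09, 7.389]
Sum = 30.33
p = [0.0896, 0.0045, 0.6623, 0.2436]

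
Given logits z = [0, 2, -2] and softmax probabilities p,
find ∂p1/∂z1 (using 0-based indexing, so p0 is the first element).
∂p1/∂z1 = 0.1154

p = softmax(z) = [0.1173, 0.8668, 0.01588]
p1 = 0.8668

∂p1/∂z1 = p1(1 - p1) = 0.8668 × (1 - 0.8668) = 0.1154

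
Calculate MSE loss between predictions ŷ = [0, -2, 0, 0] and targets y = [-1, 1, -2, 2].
MSE = 4.5

MSE = (1/4)((0--1)² + (-2-1)² + (0--2)² + (0-2)²) = (1/4)(1 + 9 + 4 + 4) = 4.5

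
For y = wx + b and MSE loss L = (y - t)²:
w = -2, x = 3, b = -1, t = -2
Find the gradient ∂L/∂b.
∂L/∂b = -10

y = wx + b = (-2)(3) + -1 = -7
∂L/∂y = 2(y - t) = 2(-7 - -2) = -10
∂y/∂b = 1
∂L/∂b = ∂L/∂y · ∂y/∂b = -10 × 1 = -10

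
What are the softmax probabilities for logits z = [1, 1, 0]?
p = [0.4223, 0.4223, 0.1554]

exp(z) = [2.718, 2.718, 1]
Sum = 6.437
p = [0.4223, 0.4223, 0.1554]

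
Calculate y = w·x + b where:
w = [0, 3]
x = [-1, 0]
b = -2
y = -2

y = (0)(-1) + (3)(0) + -2 = -2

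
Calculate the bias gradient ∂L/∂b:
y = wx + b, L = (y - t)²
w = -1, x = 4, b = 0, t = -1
∂L/∂b = -6

y = wx + b = (-1)(4) + 0 = -4
∂L/∂y = 2(y - t) = 2(-4 - -1) = -6
∂y/∂b = 1
∂L/∂b = ∂L/∂y · ∂y/∂b = -6 × 1 = -6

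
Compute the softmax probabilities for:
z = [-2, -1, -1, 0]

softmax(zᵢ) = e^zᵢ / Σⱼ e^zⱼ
p = [0.0723, 0.1966, 0.1966, 0.5344]

exp(z) = [0.1353, 0.3679, 0.3679, 1]
Sum = 1.871
p = [0.0723, 0.1966, 0.1966, 0.5344]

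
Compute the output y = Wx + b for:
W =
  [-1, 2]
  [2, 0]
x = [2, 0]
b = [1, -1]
y = [-1, 3]

Wx = [-1×2 + 2×0, 2×2 + 0×0]
   = [-2, 4]
y = Wx + b = [-2 + 1, 4 + -1] = [-1, 3]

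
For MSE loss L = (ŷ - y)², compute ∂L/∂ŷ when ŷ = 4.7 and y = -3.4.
∂L/∂ŷ = 16.2

∂L/∂ŷ = 2(ŷ - y) = 2(4.7 - -3.4) = 2(8.1) = 16.2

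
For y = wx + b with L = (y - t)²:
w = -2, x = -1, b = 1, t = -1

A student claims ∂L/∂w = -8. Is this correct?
Correct

y = (-2)(-1) + 1 = 3
∂L/∂y = 2(y - t) = 2(3 - -1) = 8
∂y/∂w = x = -1
∂L/∂w = 8 × -1 = -8

Claimed value: -8
Correct: The correct gradient is -8.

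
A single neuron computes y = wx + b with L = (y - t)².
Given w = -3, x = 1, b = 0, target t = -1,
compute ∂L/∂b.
∂L/∂b = -4

y = wx + b = (-3)(1) + 0 = -3
∂L/∂y = 2(y - t) = 2(-3 - -1) = -4
∂y/∂b = 1
∂L/∂b = ∂L/∂y · ∂y/∂b = -4 × 1 = -4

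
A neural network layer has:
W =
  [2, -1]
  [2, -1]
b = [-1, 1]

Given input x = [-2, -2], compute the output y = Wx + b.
y = [-3, -1]

Wx = [2×-2 + -1×-2, 2×-2 + -1×-2]
   = [-2, -2]
y = Wx + b = [-2 + -1, -2 + 1] = [-3, -1]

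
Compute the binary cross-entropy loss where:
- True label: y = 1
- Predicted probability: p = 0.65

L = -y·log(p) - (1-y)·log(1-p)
L = 0.4308

L = -1·log(0.65) - 0·log(0.35) = -log(0.65) = 0.4308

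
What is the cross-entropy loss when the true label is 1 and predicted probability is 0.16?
L = 1.833

L = -1·log(0.16) - 0·log(0.84) = -log(0.16) = 1.833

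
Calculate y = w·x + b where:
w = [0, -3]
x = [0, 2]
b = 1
y = -5

y = (0)(0) + (-3)(2) + 1 = -5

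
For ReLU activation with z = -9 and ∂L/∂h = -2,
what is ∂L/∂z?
∂L/∂z = 0

h = ReLU(-9) = 0
Since z < 0: ∂h/∂z = 0
∂L/∂z = ∂L/∂h · ∂h/∂z = -2 × 0 = 0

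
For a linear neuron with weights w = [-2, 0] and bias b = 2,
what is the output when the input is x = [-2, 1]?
y = 6

y = (-2)(-2) + (0)(1) + 2 = 6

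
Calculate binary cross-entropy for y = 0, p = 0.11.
L = 0.1165

L = -0·log(0.11) - 1·log(0.89) = -log(0.89) = 0.1165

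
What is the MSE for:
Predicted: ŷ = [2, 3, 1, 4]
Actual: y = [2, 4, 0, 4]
MSE = 0.5

MSE = (1/4)((2-2)² + (3-4)² + (1-0)² + (4-4)²) = (1/4)(0 + 1 + 1 + 0) = 0.5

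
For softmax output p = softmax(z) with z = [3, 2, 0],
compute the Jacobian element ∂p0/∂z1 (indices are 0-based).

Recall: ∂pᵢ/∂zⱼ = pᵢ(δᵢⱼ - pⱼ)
∂p0/∂z1 = -0.183

p = softmax(z) = [0.7054, 0.2595, 0.03512]
p0 = 0.7054, p1 = 0.2595

∂p0/∂z1 = -p0 × p1 = -0.7054 × 0.2595 = -0.183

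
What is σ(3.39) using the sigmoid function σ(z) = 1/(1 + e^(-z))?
0.9674

sigmoid(3.39) = 1/(1 + e^(-3.39)) = 1/(1 + 0.03371) = 0.9674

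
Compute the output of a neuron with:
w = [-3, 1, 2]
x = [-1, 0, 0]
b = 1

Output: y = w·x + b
y = 4

y = (-3)(-1) + (1)(0) + (2)(0) + 1 = 4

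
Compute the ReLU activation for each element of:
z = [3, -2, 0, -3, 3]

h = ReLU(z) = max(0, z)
h = [3, 0, 0, 0, 3]

ReLU applied element-wise: max(0,3)=3, max(0,-2)=0, max(0,0)=0, max(0,-3)=0, max(0,3)=3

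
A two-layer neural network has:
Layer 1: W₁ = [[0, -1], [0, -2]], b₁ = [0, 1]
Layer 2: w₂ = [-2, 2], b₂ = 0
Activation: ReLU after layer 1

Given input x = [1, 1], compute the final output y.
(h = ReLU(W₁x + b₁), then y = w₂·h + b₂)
y = 0

Layer 1 pre-activation: z₁ = [-1, -1]
After ReLU: h = [0, 0]
Layer 2 output: y = -2×0 + 2×0 + 0 = 0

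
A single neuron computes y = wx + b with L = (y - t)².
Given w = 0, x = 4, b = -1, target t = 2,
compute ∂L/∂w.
∂L/∂w = -24

y = wx + b = (0)(4) + -1 = -1
∂L/∂y = 2(y - t) = 2(-1 - 2) = -6
∂y/∂w = x = 4
∂L/∂w = ∂L/∂y · ∂y/∂w = -6 × 4 = -24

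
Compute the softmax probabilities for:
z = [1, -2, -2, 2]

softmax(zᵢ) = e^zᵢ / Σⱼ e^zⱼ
p = [0.2619, 0.013, 0.013, 0.712]

exp(z) = [2.718, 0.1353, 0.1353, 7.389]
Sum = 10.38
p = [0.2619, 0.013, 0.013, 0.712]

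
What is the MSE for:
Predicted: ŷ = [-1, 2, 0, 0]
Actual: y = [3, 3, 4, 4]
MSE = 12.25

MSE = (1/4)((-1-3)² + (2-3)² + (0-4)² + (0-4)²) = (1/4)(16 + 1 + 16 + 16) = 12.25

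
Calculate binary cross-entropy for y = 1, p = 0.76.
L = 0.2744

L = -1·log(0.76) - 0·log(0.24) = -log(0.76) = 0.2744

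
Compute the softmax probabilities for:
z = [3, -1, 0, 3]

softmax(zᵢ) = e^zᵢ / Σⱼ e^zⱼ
p = [0.4835, 0.0089, 0.0241, 0.4835]

exp(z) = [20.09, 0.3679, 1, 20.09]
Sum = 41.54
p = [0.4835, 0.0089, 0.0241, 0.4835]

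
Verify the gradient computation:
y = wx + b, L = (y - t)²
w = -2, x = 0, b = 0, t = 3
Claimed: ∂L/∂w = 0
Correct

y = (-2)(0) + 0 = 0
∂L/∂y = 2(y - t) = 2(0 - 3) = -6
∂y/∂w = x = 0
∂L/∂w = -6 × 0 = 0

Claimed value: 0
Correct: The correct gradient is 0.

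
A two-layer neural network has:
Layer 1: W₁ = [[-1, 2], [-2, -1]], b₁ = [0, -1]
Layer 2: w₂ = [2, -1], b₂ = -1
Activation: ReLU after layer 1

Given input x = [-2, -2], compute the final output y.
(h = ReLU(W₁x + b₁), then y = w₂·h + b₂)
y = -6

Layer 1 pre-activation: z₁ = [-2, 5]
After ReLU: h = [0, 5]
Layer 2 output: y = 2×0 + -1×5 + -1 = -6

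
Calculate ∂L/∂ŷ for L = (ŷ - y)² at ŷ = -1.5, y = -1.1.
∂L/∂ŷ = -0.8

∂L/∂ŷ = 2(ŷ - y) = 2(-1.5 - -1.1) = 2(-0.4) = -0.8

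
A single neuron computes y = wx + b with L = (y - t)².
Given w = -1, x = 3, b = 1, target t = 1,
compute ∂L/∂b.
∂L/∂b = -6

y = wx + b = (-1)(3) + 1 = -2
∂L/∂y = 2(y - t) = 2(-2 - 1) = -6
∂y/∂b = 1
∂L/∂b = ∂L/∂y · ∂y/∂b = -6 × 1 = -6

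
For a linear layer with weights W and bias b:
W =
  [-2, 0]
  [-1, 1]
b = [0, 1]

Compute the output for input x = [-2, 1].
y = [4, 4]

Wx = [-2×-2 + 0×1, -1×-2 + 1×1]
   = [4, 3]
y = Wx + b = [4 + 0, 3 + 1] = [4, 4]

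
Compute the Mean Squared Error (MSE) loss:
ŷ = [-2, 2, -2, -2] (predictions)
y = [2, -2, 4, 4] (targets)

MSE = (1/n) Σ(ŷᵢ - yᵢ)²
MSE = 26

MSE = (1/4)((-2-2)² + (2--2)² + (-2-4)² + (-2-4)²) = (1/4)(16 + 16 + 36 + 36) = 26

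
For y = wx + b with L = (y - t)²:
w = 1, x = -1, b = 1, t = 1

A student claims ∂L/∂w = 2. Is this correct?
Correct

y = (1)(-1) + 1 = 0
∂L/∂y = 2(y - t) = 2(0 - 1) = -2
∂y/∂w = x = -1
∂L/∂w = -2 × -1 = 2

Claimed value: 2
Correct: The correct gradient is 2.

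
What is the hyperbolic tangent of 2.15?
0.9732

tanh(2.15) = (e^(2.15) - e^(-2.15))/(e^(2.15) + e^(-2.15)) = 0.9732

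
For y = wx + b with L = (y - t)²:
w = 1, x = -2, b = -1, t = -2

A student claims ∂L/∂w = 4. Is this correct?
Correct

y = (1)(-2) + -1 = -3
∂L/∂y = 2(y - t) = 2(-3 - -2) = -2
∂y/∂w = x = -2
∂L/∂w = -2 × -2 = 4

Claimed value: 4
Correct: The correct gradient is 4.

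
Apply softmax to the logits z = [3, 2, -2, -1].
p = [0.7179, 0.2641, 0.0048, 0.0131]

exp(z) = [20.09, 7.389, 0.1353, 0.3679]
Sum = 27.98
p = [0.7179, 0.2641, 0.0048, 0.0131]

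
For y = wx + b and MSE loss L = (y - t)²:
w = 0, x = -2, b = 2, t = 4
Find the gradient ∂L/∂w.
∂L/∂w = 8

y = wx + b = (0)(-2) + 2 = 2
∂L/∂y = 2(y - t) = 2(2 - 4) = -4
∂y/∂w = x = -2
∂L/∂w = ∂L/∂y · ∂y/∂w = -4 × -2 = 8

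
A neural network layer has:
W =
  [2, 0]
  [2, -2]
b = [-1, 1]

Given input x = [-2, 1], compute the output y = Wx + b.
y = [-5, -5]

Wx = [2×-2 + 0×1, 2×-2 + -2×1]
   = [-4, -6]
y = Wx + b = [-4 + -1, -6 + 1] = [-5, -5]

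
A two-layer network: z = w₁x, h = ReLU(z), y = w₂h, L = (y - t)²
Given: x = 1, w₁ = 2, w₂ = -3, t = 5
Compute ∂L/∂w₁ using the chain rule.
∂L/∂w₁ = 66

Forward pass:
z = w₁x = 2×1 = 2
h = ReLU(2) = 2
y = w₂h = -3×2 = -6

Backward pass:
∂L/∂y = 2(y - t) = 2(-6 - 5) = -22
∂y/∂h = w₂ = -3
∂h/∂z = 1 (ReLU derivative)
∂z/∂w₁ = x = 1

∂L/∂w₁ = -22 × -3 × 1 × 1 = 66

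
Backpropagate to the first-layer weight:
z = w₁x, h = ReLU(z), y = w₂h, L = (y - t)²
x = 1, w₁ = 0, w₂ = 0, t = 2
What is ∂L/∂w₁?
∂L/∂w₁ = 0

Forward pass:
z = w₁x = 0×1 = 0
h = ReLU(0) = 0
y = w₂h = 0×0 = 0

Backward pass:
∂L/∂y = 2(y - t) = 2(0 - 2) = -4
∂y/∂h = w₂ = 0
∂h/∂z = 0 (ReLU derivative)
∂z/∂w₁ = x = 1

∂L/∂w₁ = -4 × 0 × 0 × 1 = 0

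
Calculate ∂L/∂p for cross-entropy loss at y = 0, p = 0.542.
∂L/∂p = 2.183

∂L/∂p = -y/p + (1-y)/(1-p) = 0 + 1/0.458 = 2.183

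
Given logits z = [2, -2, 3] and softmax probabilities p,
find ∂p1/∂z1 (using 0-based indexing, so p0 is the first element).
∂p1/∂z1 = 0.004878

p = softmax(z) = [0.2676, 0.004902, 0.7275]
p1 = 0.004902

∂p1/∂z1 = p1(1 - p1) = 0.004902 × (1 - 0.004902) = 0.004878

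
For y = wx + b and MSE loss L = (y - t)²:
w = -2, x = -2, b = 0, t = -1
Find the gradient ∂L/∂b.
∂L/∂b = 10

y = wx + b = (-2)(-2) + 0 = 4
∂L/∂y = 2(y - t) = 2(4 - -1) = 10
∂y/∂b = 1
∂L/∂b = ∂L/∂y · ∂y/∂b = 10 × 1 = 10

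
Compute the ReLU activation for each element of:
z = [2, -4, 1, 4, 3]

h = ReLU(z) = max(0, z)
h = [2, 0, 1, 4, 3]

ReLU applied element-wise: max(0,2)=2, max(0,-4)=0, max(0,1)=1, max(0,4)=4, max(0,3)=3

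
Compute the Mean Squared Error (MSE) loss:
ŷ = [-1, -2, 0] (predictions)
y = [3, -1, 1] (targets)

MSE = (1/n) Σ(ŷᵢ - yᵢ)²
MSE = 6

MSE = (1/3)((-1-3)² + (-2--1)² + (0-1)²) = (1/3)(16 + 1 + 1) = 6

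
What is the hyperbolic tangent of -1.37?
-0.8787

tanh(-1.37) = (e^(-1.37) - e^(1.37))/(e^(-1.37) + e^(1.37)) = -0.8787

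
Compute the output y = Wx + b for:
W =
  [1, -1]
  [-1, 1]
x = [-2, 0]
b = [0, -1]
y = [-2, 1]

Wx = [1×-2 + -1×0, -1×-2 + 1×0]
   = [-2, 2]
y = Wx + b = [-2 + 0, 2 + -1] = [-2, 1]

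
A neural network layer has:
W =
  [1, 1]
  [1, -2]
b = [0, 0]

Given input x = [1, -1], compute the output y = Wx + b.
y = [0, 3]

Wx = [1×1 + 1×-1, 1×1 + -2×-1]
   = [0, 3]
y = Wx + b = [0 + 0, 3 + 0] = [0, 3]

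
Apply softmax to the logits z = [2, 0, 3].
p = [0.2595, 0.0351, 0.7054]

exp(z) = [7.389, 1, 20.09]
Sum = 28.47
p = [0.2595, 0.0351, 0.7054]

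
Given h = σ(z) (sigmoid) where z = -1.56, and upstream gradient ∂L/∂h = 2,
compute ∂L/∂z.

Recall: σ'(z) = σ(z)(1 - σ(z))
∂L/∂z = 0.287

σ(-1.56) = 0.1736
σ'(-1.56) = σ(-1.56)(1 - σ(-1.56)) = 0.1736 × 0.8264 = 0.1435
∂L/∂z = ∂L/∂h · σ'(z) = 2 × 0.1435 = 0.287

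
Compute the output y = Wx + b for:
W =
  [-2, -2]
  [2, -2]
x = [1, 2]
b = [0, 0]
y = [-6, -2]

Wx = [-2×1 + -2×2, 2×1 + -2×2]
   = [-6, -2]
y = Wx + b = [-6 + 0, -2 + 0] = [-6, -2]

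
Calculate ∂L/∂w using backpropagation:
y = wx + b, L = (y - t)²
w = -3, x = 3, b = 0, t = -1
∂L/∂w = -48

y = wx + b = (-3)(3) + 0 = -9
∂L/∂y = 2(y - t) = 2(-9 - -1) = -16
∂y/∂w = x = 3
∂L/∂w = ∂L/∂y · ∂y/∂w = -16 × 3 = -48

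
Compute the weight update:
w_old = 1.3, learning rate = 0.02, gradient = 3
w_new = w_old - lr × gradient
w_new = 1.24

w_new = w - η·∂L/∂w = 1.3 - 0.02×(3) = 1.3 - (0.06) = 1.24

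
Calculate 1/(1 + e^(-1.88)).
0.8676

sigmoid(1.88) = 1/(1 + e^(-1.88)) = 1/(1 + 0.1526) = 0.8676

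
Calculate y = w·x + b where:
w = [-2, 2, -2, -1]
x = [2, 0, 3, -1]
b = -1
y = -10

y = (-2)(2) + (2)(0) + (-2)(3) + (-1)(-1) + -1 = -10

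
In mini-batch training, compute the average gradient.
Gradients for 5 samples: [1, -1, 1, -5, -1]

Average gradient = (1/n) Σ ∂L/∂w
Average gradient = -1

Average = (1/5)(1 + -1 + 1 + -5 + -1) = -5/5 = -1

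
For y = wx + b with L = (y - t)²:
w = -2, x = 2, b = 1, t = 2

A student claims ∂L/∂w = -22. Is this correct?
Incorrect

y = (-2)(2) + 1 = -3
∂L/∂y = 2(y - t) = 2(-3 - 2) = -10
∂y/∂w = x = 2
∂L/∂w = -10 × 2 = -20

Claimed value: -22
Incorrect: The correct gradient is -20.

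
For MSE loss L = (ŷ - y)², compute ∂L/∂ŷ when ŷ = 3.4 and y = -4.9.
∂L/∂ŷ = 16.6

∂L/∂ŷ = 2(ŷ - y) = 2(3.4 - -4.9) = 2(8.3) = 16.6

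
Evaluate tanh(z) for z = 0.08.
0.07983

tanh(0.08) = (e^(0.08) - e^(-0.08))/(e^(0.08) + e^(-0.08)) = 0.07983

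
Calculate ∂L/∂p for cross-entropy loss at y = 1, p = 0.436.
∂L/∂p = -2.294

∂L/∂p = -y/p + (1-y)/(1-p) = -1/0.436 + 0 = -2.294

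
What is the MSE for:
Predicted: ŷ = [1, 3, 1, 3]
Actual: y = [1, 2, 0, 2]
MSE = 0.75

MSE = (1/4)((1-1)² + (3-2)² + (1-0)² + (3-2)²) = (1/4)(0 + 1 + 1 + 1) = 0.75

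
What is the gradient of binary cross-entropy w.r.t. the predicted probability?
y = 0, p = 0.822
∂L/∂p = 5.618

∂L/∂p = -y/p + (1-y)/(1-p) = 0 + 1/0.178 = 5.618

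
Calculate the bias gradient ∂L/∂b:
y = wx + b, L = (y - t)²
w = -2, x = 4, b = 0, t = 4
∂L/∂b = -24

y = wx + b = (-2)(4) + 0 = -8
∂L/∂y = 2(y - t) = 2(-8 - 4) = -24
∂y/∂b = 1
∂L/∂b = ∂L/∂y · ∂y/∂b = -24 × 1 = -24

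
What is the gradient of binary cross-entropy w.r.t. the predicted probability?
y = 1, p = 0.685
∂L/∂p = -1.46

∂L/∂p = -y/p + (1-y)/(1-p) = -1/0.685 + 0 = -1.46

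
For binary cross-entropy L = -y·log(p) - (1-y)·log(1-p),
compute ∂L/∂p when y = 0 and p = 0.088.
∂L/∂p = 1.096

∂L/∂p = -y/p + (1-y)/(1-p) = 0 + 1/0.912 = 1.096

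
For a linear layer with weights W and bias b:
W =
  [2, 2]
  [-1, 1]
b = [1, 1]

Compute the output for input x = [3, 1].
y = [9, -1]

Wx = [2×3 + 2×1, -1×3 + 1×1]
   = [8, -2]
y = Wx + b = [8 + 1, -2 + 1] = [9, -1]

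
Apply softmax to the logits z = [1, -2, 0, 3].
p = [0.1135, 0.0057, 0.0418, 0.839]

exp(z) = [2.718, 0.1353, 1, 20.09]
Sum = 23.94
p = [0.1135, 0.0057, 0.0418, 0.839]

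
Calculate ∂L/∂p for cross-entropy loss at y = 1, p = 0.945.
∂L/∂p = -1.058

∂L/∂p = -y/p + (1-y)/(1-p) = -1/0.945 + 0 = -1.058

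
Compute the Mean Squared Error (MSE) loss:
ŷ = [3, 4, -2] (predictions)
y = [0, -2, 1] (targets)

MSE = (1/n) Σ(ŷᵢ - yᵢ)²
MSE = 18

MSE = (1/3)((3-0)² + (4--2)² + (-2-1)²) = (1/3)(9 + 36 + 9) = 18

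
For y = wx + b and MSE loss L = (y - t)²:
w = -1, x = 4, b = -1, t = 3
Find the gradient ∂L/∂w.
∂L/∂w = -64

y = wx + b = (-1)(4) + -1 = -5
∂L/∂y = 2(y - t) = 2(-5 - 3) = -16
∂y/∂w = x = 4
∂L/∂w = ∂L/∂y · ∂y/∂w = -16 × 4 = -64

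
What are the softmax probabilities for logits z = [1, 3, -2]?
p = [0.1185, 0.8756, 0.0059]

exp(z) = [2.718, 20.09, 0.1353]
Sum = 22.94
p = [0.1185, 0.8756, 0.0059]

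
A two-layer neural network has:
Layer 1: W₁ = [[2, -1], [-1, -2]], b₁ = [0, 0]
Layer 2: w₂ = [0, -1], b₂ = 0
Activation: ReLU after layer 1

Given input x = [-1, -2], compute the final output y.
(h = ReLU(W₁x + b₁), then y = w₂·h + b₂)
y = -5

Layer 1 pre-activation: z₁ = [0, 5]
After ReLU: h = [0, 5]
Layer 2 output: y = 0×0 + -1×5 + 0 = -5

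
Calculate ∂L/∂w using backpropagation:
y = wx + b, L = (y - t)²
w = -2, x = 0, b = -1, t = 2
∂L/∂w = 0

y = wx + b = (-2)(0) + -1 = -1
∂L/∂y = 2(y - t) = 2(-1 - 2) = -6
∂y/∂w = x = 0
∂L/∂w = ∂L/∂y · ∂y/∂w = -6 × 0 = 0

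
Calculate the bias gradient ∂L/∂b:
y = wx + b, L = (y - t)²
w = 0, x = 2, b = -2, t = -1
∂L/∂b = -2

y = wx + b = (0)(2) + -2 = -2
∂L/∂y = 2(y - t) = 2(-2 - -1) = -2
∂y/∂b = 1
∂L/∂b = ∂L/∂y · ∂y/∂b = -2 × 1 = -2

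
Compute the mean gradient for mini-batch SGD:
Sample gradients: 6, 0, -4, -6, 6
Average gradient = 0.4

Average = (1/5)(6 + 0 + -4 + -6 + 6) = 2/5 = 0.4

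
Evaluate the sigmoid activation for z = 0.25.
0.5622

sigmoid(0.25) = 1/(1 + e^(-0.25)) = 1/(1 + 0.7788) = 0.5622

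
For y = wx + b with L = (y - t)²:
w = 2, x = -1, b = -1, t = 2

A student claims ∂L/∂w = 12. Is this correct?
Incorrect

y = (2)(-1) + -1 = -3
∂L/∂y = 2(y - t) = 2(-3 - 2) = -10
∂y/∂w = x = -1
∂L/∂w = -10 × -1 = 10

Claimed value: 12
Incorrect: The correct gradient is 10.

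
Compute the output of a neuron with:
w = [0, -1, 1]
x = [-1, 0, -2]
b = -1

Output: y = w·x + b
y = -3

y = (0)(-1) + (-1)(0) + (1)(-2) + -1 = -3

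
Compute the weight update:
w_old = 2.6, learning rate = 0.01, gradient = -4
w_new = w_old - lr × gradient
w_new = 2.64

w_new = w - η·∂L/∂w = 2.6 - 0.01×(-4) = 2.6 - (-0.04) = 2.64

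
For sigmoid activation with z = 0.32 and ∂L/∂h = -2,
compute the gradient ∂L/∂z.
∂L/∂z = -0.4874

σ(0.32) = 0.5793
σ'(0.32) = σ(0.32)(1 - σ(0.32)) = 0.5793 × 0.4207 = 0.2437
∂L/∂z = ∂L/∂h · σ'(z) = -2 × 0.2437 = -0.4874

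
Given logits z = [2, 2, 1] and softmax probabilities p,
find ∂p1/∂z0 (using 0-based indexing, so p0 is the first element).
∂p1/∂z0 = -0.1784

p = softmax(z) = [0.4223, 0.4223, 0.1554]
p1 = 0.4223, p0 = 0.4223

∂p1/∂z0 = -p1 × p0 = -0.4223 × 0.4223 = -0.1784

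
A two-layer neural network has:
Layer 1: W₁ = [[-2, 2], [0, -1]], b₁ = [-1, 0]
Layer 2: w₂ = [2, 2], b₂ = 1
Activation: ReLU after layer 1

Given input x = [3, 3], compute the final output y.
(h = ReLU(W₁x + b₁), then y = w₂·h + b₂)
y = 1

Layer 1 pre-activation: z₁ = [-1, -3]
After ReLU: h = [0, 0]
Layer 2 output: y = 2×0 + 2×0 + 1 = 1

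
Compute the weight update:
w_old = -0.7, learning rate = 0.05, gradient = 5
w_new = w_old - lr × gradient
w_new = -0.95

w_new = w - η·∂L/∂w = -0.7 - 0.05×(5) = -0.7 - (0.25) = -0.95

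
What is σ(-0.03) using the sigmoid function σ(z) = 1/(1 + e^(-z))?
0.4925

sigmoid(-0.03) = 1/(1 + e^(0.03)) = 1/(1 + 1.03) = 0.4925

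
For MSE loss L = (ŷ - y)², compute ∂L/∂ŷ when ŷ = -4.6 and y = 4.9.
∂L/∂ŷ = -19.0

∂L/∂ŷ = 2(ŷ - y) = 2(-4.6 - 4.9) = 2(-9.5) = -19.0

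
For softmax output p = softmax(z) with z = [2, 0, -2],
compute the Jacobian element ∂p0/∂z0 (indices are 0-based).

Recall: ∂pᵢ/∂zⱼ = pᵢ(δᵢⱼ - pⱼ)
∂p0/∂z0 = 0.1154

p = softmax(z) = [0.8668, 0.1173, 0.01588]
p0 = 0.8668

∂p0/∂z0 = p0(1 - p0) = 0.8668 × (1 - 0.8668) = 0.1154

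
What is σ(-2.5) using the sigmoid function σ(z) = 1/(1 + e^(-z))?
0.07586

sigmoid(-2.5) = 1/(1 + e^(2.5)) = 1/(1 + 12.18) = 0.07586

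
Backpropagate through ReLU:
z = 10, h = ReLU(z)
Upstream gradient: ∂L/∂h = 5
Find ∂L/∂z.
∂L/∂z = 5

h = ReLU(10) = 10
Since z > 0: ∂h/∂z = 1
∂L/∂z = ∂L/∂h · ∂h/∂z = 5 × 1 = 5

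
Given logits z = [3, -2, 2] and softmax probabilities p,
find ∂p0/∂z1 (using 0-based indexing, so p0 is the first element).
∂p0/∂z1 = -0.003566

p = softmax(z) = [0.7275, 0.004902, 0.2676]
p0 = 0.7275, p1 = 0.004902

∂p0/∂z1 = -p0 × p1 = -0.7275 × 0.004902 = -0.003566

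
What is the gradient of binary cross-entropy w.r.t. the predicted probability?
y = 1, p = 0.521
∂L/∂p = -1.919

∂L/∂p = -y/p + (1-y)/(1-p) = -1/0.521 + 0 = -1.919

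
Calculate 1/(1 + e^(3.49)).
0.0296

sigmoid(-3.49) = 1/(1 + e^(3.49)) = 1/(1 + 32.79) = 0.0296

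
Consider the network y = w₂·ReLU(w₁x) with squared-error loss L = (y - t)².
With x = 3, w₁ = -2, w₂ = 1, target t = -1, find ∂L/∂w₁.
∂L/∂w₁ = 0

Forward pass:
z = w₁x = -2×3 = -6
h = ReLU(-6) = 0
y = w₂h = 1×0 = 0

Backward pass:
∂L/∂y = 2(y - t) = 2(0 - -1) = 2
∂y/∂h = w₂ = 1
∂h/∂z = 0 (ReLU derivative)
∂z/∂w₁ = x = 3

∂L/∂w₁ = 2 × 1 × 0 × 3 = 0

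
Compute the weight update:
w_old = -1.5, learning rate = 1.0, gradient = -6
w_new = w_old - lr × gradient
w_new = 4.5

w_new = w - η·∂L/∂w = -1.5 - 1.0×(-6) = -1.5 - (-6) = 4.5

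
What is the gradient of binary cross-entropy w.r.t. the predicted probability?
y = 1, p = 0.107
∂L/∂p = -9.346

∂L/∂p = -y/p + (1-y)/(1-p) = -1/0.107 + 0 = -9.346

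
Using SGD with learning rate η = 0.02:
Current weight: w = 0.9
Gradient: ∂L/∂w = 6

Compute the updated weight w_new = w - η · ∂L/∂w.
w_new = 0.78

w_new = w - η·∂L/∂w = 0.9 - 0.02×(6) = 0.9 - (0.12) = 0.78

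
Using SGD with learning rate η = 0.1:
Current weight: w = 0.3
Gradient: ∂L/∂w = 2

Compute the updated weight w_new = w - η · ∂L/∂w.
w_new = 0.1

w_new = w - η·∂L/∂w = 0.3 - 0.1×(2) = 0.3 - (0.2) = 0.1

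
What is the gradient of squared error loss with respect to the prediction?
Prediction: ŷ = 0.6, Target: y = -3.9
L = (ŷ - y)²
∂L/∂ŷ = 9.0

∂L/∂ŷ = 2(ŷ - y) = 2(0.6 - -3.9) = 2(4.5) = 9.0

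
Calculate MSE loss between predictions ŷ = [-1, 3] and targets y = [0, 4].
MSE = 1

MSE = (1/2)((-1-0)² + (3-4)²) = (1/2)(1 + 1) = 1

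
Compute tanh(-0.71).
-0.6107

tanh(-0.71) = (e^(-0.71) - e^(0.71))/(e^(-0.71) + e^(0.71)) = -0.6107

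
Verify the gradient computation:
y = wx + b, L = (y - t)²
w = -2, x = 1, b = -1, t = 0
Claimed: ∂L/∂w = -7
Incorrect

y = (-2)(1) + -1 = -3
∂L/∂y = 2(y - t) = 2(-3 - 0) = -6
∂y/∂w = x = 1
∂L/∂w = -6 × 1 = -6

Claimed value: -7
Incorrect: The correct gradient is -6.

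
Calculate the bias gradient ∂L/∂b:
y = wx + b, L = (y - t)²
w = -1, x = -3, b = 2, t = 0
∂L/∂b = 10

y = wx + b = (-1)(-3) + 2 = 5
∂L/∂y = 2(y - t) = 2(5 - 0) = 10
∂y/∂b = 1
∂L/∂b = ∂L/∂y · ∂y/∂b = 10 × 1 = 10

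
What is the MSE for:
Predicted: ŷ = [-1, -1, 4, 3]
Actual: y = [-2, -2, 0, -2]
MSE = 10.75

MSE = (1/4)((-1--2)² + (-1--2)² + (4-0)² + (3--2)²) = (1/4)(1 + 1 + 16 + 25) = 10.75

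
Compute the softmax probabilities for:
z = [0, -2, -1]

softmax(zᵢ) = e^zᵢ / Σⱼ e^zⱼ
p = [0.6652, 0.09, 0.2447]

exp(z) = [1, 0.1353, 0.3679]
Sum = 1.503
p = [0.6652, 0.09, 0.2447]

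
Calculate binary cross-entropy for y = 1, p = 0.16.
L = 1.833

L = -1·log(0.16) - 0·log(0.84) = -log(0.16) = 1.833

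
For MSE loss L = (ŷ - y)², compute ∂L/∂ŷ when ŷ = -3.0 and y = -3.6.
∂L/∂ŷ = 1.2

∂L/∂ŷ = 2(ŷ - y) = 2(-3.0 - -3.6) = 2(0.6) = 1.2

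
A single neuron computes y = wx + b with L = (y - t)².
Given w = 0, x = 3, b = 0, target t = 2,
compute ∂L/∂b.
∂L/∂b = -4

y = wx + b = (0)(3) + 0 = 0
∂L/∂y = 2(y - t) = 2(0 - 2) = -4
∂y/∂b = 1
∂L/∂b = ∂L/∂y · ∂y/∂b = -4 × 1 = -4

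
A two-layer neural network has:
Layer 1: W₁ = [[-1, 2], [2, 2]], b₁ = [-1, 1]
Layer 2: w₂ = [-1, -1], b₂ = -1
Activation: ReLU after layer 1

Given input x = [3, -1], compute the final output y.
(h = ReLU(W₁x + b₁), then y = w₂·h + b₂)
y = -6

Layer 1 pre-activation: z₁ = [-6, 5]
After ReLU: h = [0, 5]
Layer 2 output: y = -1×0 + -1×5 + -1 = -6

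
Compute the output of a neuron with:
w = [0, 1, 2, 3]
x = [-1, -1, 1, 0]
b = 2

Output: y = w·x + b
y = 3

y = (0)(-1) + (1)(-1) + (2)(1) + (3)(0) + 2 = 3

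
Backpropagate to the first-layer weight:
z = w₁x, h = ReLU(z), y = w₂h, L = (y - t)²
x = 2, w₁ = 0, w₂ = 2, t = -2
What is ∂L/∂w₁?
∂L/∂w₁ = 0

Forward pass:
z = w₁x = 0×2 = 0
h = ReLU(0) = 0
y = w₂h = 2×0 = 0

Backward pass:
∂L/∂y = 2(y - t) = 2(0 - -2) = 4
∂y/∂h = w₂ = 2
∂h/∂z = 0 (ReLU derivative)
∂z/∂w₁ = x = 2

∂L/∂w₁ = 4 × 2 × 0 × 2 = 0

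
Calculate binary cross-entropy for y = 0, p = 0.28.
L = 0.3285

L = -0·log(0.28) - 1·log(0.72) = -log(0.72) = 0.3285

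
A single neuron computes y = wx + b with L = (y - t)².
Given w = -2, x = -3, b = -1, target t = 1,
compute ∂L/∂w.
∂L/∂w = -24

y = wx + b = (-2)(-3) + -1 = 5
∂L/∂y = 2(y - t) = 2(5 - 1) = 8
∂y/∂w = x = -3
∂L/∂w = ∂L/∂y · ∂y/∂w = 8 × -3 = -24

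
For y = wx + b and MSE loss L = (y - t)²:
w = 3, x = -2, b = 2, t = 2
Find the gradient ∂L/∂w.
∂L/∂w = 24

y = wx + b = (3)(-2) + 2 = -4
∂L/∂y = 2(y - t) = 2(-4 - 2) = -12
∂y/∂w = x = -2
∂L/∂w = ∂L/∂y · ∂y/∂w = -12 × -2 = 24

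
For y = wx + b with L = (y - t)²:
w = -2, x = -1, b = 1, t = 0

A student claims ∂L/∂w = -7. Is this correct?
Incorrect

y = (-2)(-1) + 1 = 3
∂L/∂y = 2(y - t) = 2(3 - 0) = 6
∂y/∂w = x = -1
∂L/∂w = 6 × -1 = -6

Claimed value: -7
Incorrect: The correct gradient is -6.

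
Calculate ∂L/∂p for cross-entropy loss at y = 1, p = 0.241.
∂L/∂p = -4.149

∂L/∂p = -y/p + (1-y)/(1-p) = -1/0.241 + 0 = -4.149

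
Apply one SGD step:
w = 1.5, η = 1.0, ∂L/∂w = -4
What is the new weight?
w_new = 5.5

w_new = w - η·∂L/∂w = 1.5 - 1.0×(-4) = 1.5 - (-4) = 5.5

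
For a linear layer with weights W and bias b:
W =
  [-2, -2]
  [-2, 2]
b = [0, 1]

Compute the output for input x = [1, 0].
y = [-2, -1]

Wx = [-2×1 + -2×0, -2×1 + 2×0]
   = [-2, -2]
y = Wx + b = [-2 + 0, -2 + 1] = [-2, -1]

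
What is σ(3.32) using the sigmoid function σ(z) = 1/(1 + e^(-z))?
0.9651

sigmoid(3.32) = 1/(1 + e^(-3.32)) = 1/(1 + 0.03615) = 0.9651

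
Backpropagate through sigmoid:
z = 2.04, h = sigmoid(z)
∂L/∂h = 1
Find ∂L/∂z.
∂L/∂z = 0.1018

σ(2.04) = 0.8849
σ'(2.04) = σ(2.04)(1 - σ(2.04)) = 0.8849 × 0.1151 = 0.1018
∂L/∂z = ∂L/∂h · σ'(z) = 1 × 0.1018 = 0.1018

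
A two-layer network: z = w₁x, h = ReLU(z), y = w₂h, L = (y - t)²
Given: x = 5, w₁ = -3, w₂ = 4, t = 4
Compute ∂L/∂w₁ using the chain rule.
∂L/∂w₁ = 0

Forward pass:
z = w₁x = -3×5 = -15
h = ReLU(-15) = 0
y = w₂h = 4×0 = 0

Backward pass:
∂L/∂y = 2(y - t) = 2(0 - 4) = -8
∂y/∂h = w₂ = 4
∂h/∂z = 0 (ReLU derivative)
∂z/∂w₁ = x = 5

∂L/∂w₁ = -8 × 4 × 0 × 5 = 0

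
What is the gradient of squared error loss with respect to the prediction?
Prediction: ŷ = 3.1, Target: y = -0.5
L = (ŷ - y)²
∂L/∂ŷ = 7.2

∂L/∂ŷ = 2(ŷ - y) = 2(3.1 - -0.5) = 2(3.6) = 7.2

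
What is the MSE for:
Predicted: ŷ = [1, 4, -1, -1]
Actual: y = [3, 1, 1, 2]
MSE = 6.5

MSE = (1/4)((1-3)² + (4-1)² + (-1-1)² + (-1-2)²) = (1/4)(4 + 9 + 4 + 9) = 6.5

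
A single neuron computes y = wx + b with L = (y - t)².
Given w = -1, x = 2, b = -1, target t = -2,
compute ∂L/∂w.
∂L/∂w = -4

y = wx + b = (-1)(2) + -1 = -3
∂L/∂y = 2(y - t) = 2(-3 - -2) = -2
∂y/∂w = x = 2
∂L/∂w = ∂L/∂y · ∂y/∂w = -2 × 2 = -4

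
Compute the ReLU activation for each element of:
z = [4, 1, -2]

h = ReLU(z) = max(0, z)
h = [4, 1, 0]

ReLU applied element-wise: max(0,4)=4, max(0,1)=1, max(0,-2)=0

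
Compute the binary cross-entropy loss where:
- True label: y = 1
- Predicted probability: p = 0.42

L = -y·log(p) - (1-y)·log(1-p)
L = 0.8675

L = -1·log(0.42) - 0·log(0.58) = -log(0.42) = 0.8675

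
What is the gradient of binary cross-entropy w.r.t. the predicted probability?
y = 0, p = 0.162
∂L/∂p = 1.193

∂L/∂p = -y/p + (1-y)/(1-p) = 0 + 1/0.838 = 1.193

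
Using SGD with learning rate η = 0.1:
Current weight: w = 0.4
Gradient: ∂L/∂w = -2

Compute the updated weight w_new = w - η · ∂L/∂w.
w_new = 0.6

w_new = w - η·∂L/∂w = 0.4 - 0.1×(-2) = 0.4 - (-0.2) = 0.6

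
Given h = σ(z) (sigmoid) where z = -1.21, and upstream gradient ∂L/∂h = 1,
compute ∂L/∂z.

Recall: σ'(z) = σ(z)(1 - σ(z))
∂L/∂z = 0.1769

σ(-1.21) = 0.2297
σ'(-1.21) = σ(-1.21)(1 - σ(-1.21)) = 0.2297 × 0.7703 = 0.1769
∂L/∂z = ∂L/∂h · σ'(z) = 1 × 0.1769 = 0.1769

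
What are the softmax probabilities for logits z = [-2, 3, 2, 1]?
p = [0.0045, 0.6623, 0.2436, 0.0896]

exp(z) = [0.1353, 20.09, 7.389, 2.718]
Sum = 30.33
p = [0.0045, 0.6623, 0.2436, 0.0896]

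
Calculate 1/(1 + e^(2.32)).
0.08948

sigmoid(-2.32) = 1/(1 + e^(2.32)) = 1/(1 + 10.18) = 0.08948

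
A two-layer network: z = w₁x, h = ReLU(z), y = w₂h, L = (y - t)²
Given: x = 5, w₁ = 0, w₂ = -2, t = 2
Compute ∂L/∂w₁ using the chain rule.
∂L/∂w₁ = 0

Forward pass:
z = w₁x = 0×5 = 0
h = ReLU(0) = 0
y = w₂h = -2×0 = 0

Backward pass:
∂L/∂y = 2(y - t) = 2(0 - 2) = -4
∂y/∂h = w₂ = -2
∂h/∂z = 0 (ReLU derivative)
∂z/∂w₁ = x = 5

∂L/∂w₁ = -4 × -2 × 0 × 5 = 0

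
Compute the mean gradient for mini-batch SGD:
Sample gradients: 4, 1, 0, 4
Average gradient = 2.25

Average = (1/4)(4 + 1 + 0 + 4) = 9/4 = 2.25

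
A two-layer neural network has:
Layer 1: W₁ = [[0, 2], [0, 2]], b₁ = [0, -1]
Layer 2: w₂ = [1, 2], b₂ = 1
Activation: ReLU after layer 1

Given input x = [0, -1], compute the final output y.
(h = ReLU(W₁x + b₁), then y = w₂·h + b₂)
y = 1

Layer 1 pre-activation: z₁ = [-2, -3]
After ReLU: h = [0, 0]
Layer 2 output: y = 1×0 + 2×0 + 1 = 1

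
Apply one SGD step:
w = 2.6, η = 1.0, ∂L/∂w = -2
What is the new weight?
w_new = 4.6

w_new = w - η·∂L/∂w = 2.6 - 1.0×(-2) = 2.6 - (-2) = 4.6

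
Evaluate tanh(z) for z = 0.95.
0.7398

tanh(0.95) = (e^(0.95) - e^(-0.95))/(e^(0.95) + e^(-0.95)) = 0.7398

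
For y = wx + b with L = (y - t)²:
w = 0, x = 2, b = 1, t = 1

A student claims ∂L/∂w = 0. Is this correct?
Correct

y = (0)(2) + 1 = 1
∂L/∂y = 2(y - t) = 2(1 - 1) = 0
∂y/∂w = x = 2
∂L/∂w = 0 × 2 = 0

Claimed value: 0
Correct: The correct gradient is 0.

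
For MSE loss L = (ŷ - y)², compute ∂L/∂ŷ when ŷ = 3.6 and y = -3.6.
∂L/∂ŷ = 14.4

∂L/∂ŷ = 2(ŷ - y) = 2(3.6 - -3.6) = 2(7.2) = 14.4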